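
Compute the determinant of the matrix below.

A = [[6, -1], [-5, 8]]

det(A) = 43

Forward elimination:
R2 <- R2 - (-5/6)*R1:  [    0  43/6 ]
Upper-triangular form:
[ 6    -1 ]
[ 0  43/6 ]
det(A) = (-1)^0 * (6) * (43/6) = 43  (0 row swaps -> sign +1)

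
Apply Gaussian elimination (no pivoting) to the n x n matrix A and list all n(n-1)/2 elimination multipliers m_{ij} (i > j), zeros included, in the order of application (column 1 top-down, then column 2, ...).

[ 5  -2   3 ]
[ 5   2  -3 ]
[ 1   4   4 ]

multipliers: 1, 1/5, 11/10

Forward elimination:
R2 <- R2 - (1)*R1:  [  0   4  -6 ]
R3 <- R3 - (1/5)*R1:  [    0  22/5  17/5 ]
R3 <- R3 - (11/10)*R2:  [  0   0  10 ]
Multipliers (in order of application): m_{21} = 1, m_{31} = 1/5, m_{32} = 11/10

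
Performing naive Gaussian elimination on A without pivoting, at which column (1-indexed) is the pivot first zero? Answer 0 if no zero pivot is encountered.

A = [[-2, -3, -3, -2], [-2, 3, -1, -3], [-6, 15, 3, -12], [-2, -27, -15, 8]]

first zero-pivot column = 0

Naive forward elimination:
R2 <- R2 - (1)*R1:  [  0   6   2  -1 ]
R3 <- R3 - (3)*R1:  [  0  24  12  -6 ]
R4 <- R4 - (1)*R1:  [   0  -24  -12   10 ]
R3 <- R3 - (4)*R2:  [  0   0   4  -2 ]
R4 <- R4 - (-4)*R2:  [  0   0  -4   6 ]
R4 <- R4 - (-1)*R3:  [ 0  0  0  4 ]
All pivots nonzero; naive elimination completes without hitting a zero pivot.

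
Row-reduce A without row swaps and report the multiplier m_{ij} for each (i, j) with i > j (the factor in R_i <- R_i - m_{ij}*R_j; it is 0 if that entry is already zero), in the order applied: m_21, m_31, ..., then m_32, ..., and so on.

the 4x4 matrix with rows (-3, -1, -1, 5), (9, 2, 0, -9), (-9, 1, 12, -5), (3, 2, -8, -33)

multipliers: -3, 3, -1, -4, -1, -4

Forward elimination:
R2 <- R2 - (-3)*R1:  [  0  -1  -3   6 ]
R3 <- R3 - (3)*R1:  [   0    4   15  -20 ]
R4 <- R4 - (-1)*R1:  [   0    1   -9  -28 ]
R3 <- R3 - (-4)*R2:  [ 0  0  3  4 ]
R4 <- R4 - (-1)*R2:  [   0    0  -12  -22 ]
R4 <- R4 - (-4)*R3:  [  0   0   0  -6 ]
Multipliers (in order of application): m_{21} = -3, m_{31} = 3, m_{41} = -1, m_{32} = -4, m_{42} = -1, m_{43} = -4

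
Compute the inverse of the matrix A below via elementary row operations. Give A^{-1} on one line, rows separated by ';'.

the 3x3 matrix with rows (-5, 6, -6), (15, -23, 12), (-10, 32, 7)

Gauss-Jordan on [A | I]:
R1 <- (1/-5)*R1:  [    1  -6/5   6/5  |  -1/5     0     0 ]
R2 <- R2 - (15)*R1:  [  0  -5  -6  |   3   1   0 ]
R3 <- R3 - (-10)*R1:  [  0  20  19  |  -2   0   1 ]
R2 <- (1/-5)*R2:  [    0     1   6/5  |  -3/5  -1/5     0 ]
R1 <- R1 - (-6/5)*R2:  [      1       0   66/25  |  -23/25   -6/25       0 ]
R3 <- R3 - (20)*R2:  [  0   0  -5  |  10   4   1 ]
R3 <- (1/-5)*R3:  [    0     0     1  |    -2  -4/5  -1/5 ]
R1 <- R1 - (66/25)*R3:  [       1        0        0  |   109/25  234/125   66/125 ]
R2 <- R2 - (6/5)*R3:  [     0      1      0  |    9/5  19/25   6/25 ]
Right block of [I | A^{-1}] is the inverse:
[ 109/25  234/125  66/125 ]
[    9/5    19/25    6/25 ]
[     -2     -4/5    -1/5 ]

inverse = [109/25 234/125 66/125; 9/5 19/25 6/25; -2 -4/5 -1/5]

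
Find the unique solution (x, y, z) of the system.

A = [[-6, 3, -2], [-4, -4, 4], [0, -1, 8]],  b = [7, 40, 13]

(-4, -5, 1)

Forward elimination on [A|b]:
R2 <- R2 - (2/3)*R1:  [     0     -6   16/3  106/3 ]
R3 <- R3 - (1/6)*R2:  [    0     0  64/9  64/9 ]
Row echelon form:
[ -6   3    -2  |      7 ]
[  0  -6  16/3  |  106/3 ]
[  0   0  64/9  |   64/9 ]
Back-substitution:
z = (64/9) / (64/9) = 1
y = (106/3 - (16/3)*(1)) / -6 = -5
x = (7 - (3)*(-5) - (-2)*(1)) / -6 = -4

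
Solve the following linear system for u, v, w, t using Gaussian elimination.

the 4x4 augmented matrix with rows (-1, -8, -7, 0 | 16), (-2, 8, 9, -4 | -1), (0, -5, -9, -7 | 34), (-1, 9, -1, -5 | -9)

(1, -3, 1, -4)

Forward elimination on [A|b]:
R2 <- R2 - (2)*R1:  [   0   24   23   -4  -33 ]
R4 <- R4 - (1)*R1:  [   0   17    6   -5  -25 ]
R3 <- R3 - (-5/24)*R2:  [       0        0  -101/24    -47/6    217/8 ]
R4 <- R4 - (17/24)*R2:  [       0        0  -247/24    -13/6    -13/8 ]
R4 <- R4 - (247/101)*R3:  [         0          0          0   1716/101  -6864/101 ]
Row echelon form:
[ -1  -8       -7         0  |         16 ]
[  0  24       23        -4  |        -33 ]
[  0   0  -101/24     -47/6  |      217/8 ]
[  0   0        0  1716/101  |  -6864/101 ]
Back-substitution:
t = (-6864/101) / (1716/101) = -4
w = (217/8 - (-47/6)*(-4)) / (-101/24) = 1
v = (-33 - (23)*(1) - (-4)*(-4)) / 24 = -3
u = (16 - (-8)*(-3) - (-7)*(1)) / -1 = 1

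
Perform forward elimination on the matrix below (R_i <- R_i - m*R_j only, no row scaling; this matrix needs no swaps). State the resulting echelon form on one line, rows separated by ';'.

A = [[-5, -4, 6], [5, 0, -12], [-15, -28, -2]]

Forward elimination:
R2 <- R2 - (-1)*R1:  [  0  -4  -6 ]
R3 <- R3 - (3)*R1:  [   0  -16  -20 ]
R3 <- R3 - (4)*R2:  [ 0  0  4 ]
Row echelon form:
[ -5  -4   6 ]
[  0  -4  -6 ]
[  0   0   4 ]

REF = [-5 -4 6; 0 -4 -6; 0 0 4]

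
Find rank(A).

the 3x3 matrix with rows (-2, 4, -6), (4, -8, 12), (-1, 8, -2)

Row reduction:
R2 <- R2 - (-2)*R1:  [ 0  0  0 ]
R3 <- R3 - (1/2)*R1:  [ 0  6  1 ]
R2 <-> R3   (pivot in column 2 was zero)
[ -2  4  -6 ]
[  0  6   1 ]
[  0  0   0 ]
Row echelon form:
[ -2  4  -6 ]
[  0  6   1 ]
[  0  0   0 ]
Nonzero rows / pivot columns: 2

rank(A) = 2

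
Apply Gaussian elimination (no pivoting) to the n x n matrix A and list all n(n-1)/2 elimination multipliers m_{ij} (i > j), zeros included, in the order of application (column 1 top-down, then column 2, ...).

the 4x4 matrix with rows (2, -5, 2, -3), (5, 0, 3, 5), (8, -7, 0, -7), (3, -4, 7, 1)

multipliers: 5/2, 4, 3/2, 26/25, 7/25, -57/74

Forward elimination:
R2 <- R2 - (5/2)*R1:  [    0  25/2    -2  25/2 ]
R3 <- R3 - (4)*R1:  [  0  13  -8   5 ]
R4 <- R4 - (3/2)*R1:  [    0   7/2     4  11/2 ]
R3 <- R3 - (26/25)*R2:  [       0        0  -148/25       -8 ]
R4 <- R4 - (7/25)*R2:  [      0       0  114/25       2 ]
R4 <- R4 - (-57/74)*R3:  [       0        0        0  -154/37 ]
Multipliers (in order of application): m_{21} = 5/2, m_{31} = 4, m_{41} = 3/2, m_{32} = 26/25, m_{42} = 7/25, m_{43} = -57/74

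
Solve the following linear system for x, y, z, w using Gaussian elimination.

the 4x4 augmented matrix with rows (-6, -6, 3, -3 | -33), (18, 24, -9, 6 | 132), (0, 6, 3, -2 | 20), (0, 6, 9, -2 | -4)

(-1, 5, -4, -1)

Forward elimination on [A|b]:
R2 <- R2 - (-3)*R1:  [  0   6   0  -3  33 ]
R3 <- R3 - (1)*R2:  [   0    0    3    1  -13 ]
R4 <- R4 - (1)*R2:  [   0    0    9    1  -37 ]
R4 <- R4 - (3)*R3:  [  0   0   0  -2   2 ]
Row echelon form:
[ -6  -6  3  -3  |  -33 ]
[  0   6  0  -3  |   33 ]
[  0   0  3   1  |  -13 ]
[  0   0  0  -2  |    2 ]
Back-substitution:
w = (2) / -2 = -1
z = (-13 - (1)*(-1)) / 3 = -4
y = (33 - (-3)*(-1)) / 6 = 5
x = (-33 - (-6)*(5) - (3)*(-4) - (-3)*(-1)) / -6 = -1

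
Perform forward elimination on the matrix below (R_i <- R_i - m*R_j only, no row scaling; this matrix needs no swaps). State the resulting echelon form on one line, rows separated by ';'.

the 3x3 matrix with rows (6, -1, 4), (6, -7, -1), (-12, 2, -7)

REF = [6 -1 4; 0 -6 -5; 0 0 1]

Forward elimination:
R2 <- R2 - (1)*R1:  [  0  -6  -5 ]
R3 <- R3 - (-2)*R1:  [ 0  0  1 ]
Row echelon form:
[ 6  -1   4 ]
[ 0  -6  -5 ]
[ 0   0   1 ]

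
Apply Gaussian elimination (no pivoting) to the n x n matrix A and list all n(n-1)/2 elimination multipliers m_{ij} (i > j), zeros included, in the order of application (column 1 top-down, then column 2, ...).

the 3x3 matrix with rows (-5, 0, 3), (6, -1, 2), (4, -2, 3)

multipliers: -6/5, -4/5, 2

Forward elimination:
R2 <- R2 - (-6/5)*R1:  [    0    -1  28/5 ]
R3 <- R3 - (-4/5)*R1:  [    0    -2  27/5 ]
R3 <- R3 - (2)*R2:  [     0      0  -29/5 ]
Multipliers (in order of application): m_{21} = -6/5, m_{31} = -4/5, m_{32} = 2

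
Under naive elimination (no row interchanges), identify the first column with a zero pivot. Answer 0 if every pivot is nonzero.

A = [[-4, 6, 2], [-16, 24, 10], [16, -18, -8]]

Naive forward elimination:
R2 <- R2 - (4)*R1:  [ 0  0  2 ]
R3 <- R3 - (-4)*R1:  [ 0  6  0 ]
Matrix at this point:
[ -4  6  2 ]
[  0  0  2 ]
[  0  6  0 ]
Pivot entry (2,2) is zero but row 3 has 6 in column 2 -> naive elimination stops; a row interchange (e.g. R2 <-> R3) would be required here.

first zero-pivot column = 2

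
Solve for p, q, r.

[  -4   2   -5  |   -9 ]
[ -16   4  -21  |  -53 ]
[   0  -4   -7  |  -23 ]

(3, 4, 1)

Forward elimination on [A|b]:
R2 <- R2 - (4)*R1:  [   0   -4   -1  -17 ]
R3 <- R3 - (1)*R2:  [  0   0  -6  -6 ]
Row echelon form:
[ -4   2  -5  |   -9 ]
[  0  -4  -1  |  -17 ]
[  0   0  -6  |   -6 ]
Back-substitution:
r = (-6) / -6 = 1
q = (-17 - (-1)*(1)) / -4 = 4
p = (-9 - (2)*(4) - (-5)*(1)) / -4 = 3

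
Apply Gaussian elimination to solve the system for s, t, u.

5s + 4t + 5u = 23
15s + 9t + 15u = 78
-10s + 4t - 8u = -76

Forward elimination on [A|b]:
R2 <- R2 - (3)*R1:  [  0  -3   0   9 ]
R3 <- R3 - (-2)*R1:  [   0   12    2  -30 ]
R3 <- R3 - (-4)*R2:  [ 0  0  2  6 ]
Row echelon form:
[ 5   4  5  |  23 ]
[ 0  -3  0  |   9 ]
[ 0   0  2  |   6 ]
Back-substitution:
u = (6) / 2 = 3
t = (9) / -3 = -3
s = (23 - (4)*(-3) - (5)*(3)) / 5 = 4

(4, -3, 3)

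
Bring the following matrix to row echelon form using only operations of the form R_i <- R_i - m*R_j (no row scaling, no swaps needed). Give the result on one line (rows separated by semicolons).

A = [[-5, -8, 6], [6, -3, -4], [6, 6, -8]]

REF = [-5 -8 6; 0 -63/5 16/5; 0 0 -12/7]

Forward elimination:
R2 <- R2 - (-6/5)*R1:  [     0  -63/5   16/5 ]
R3 <- R3 - (-6/5)*R1:  [     0  -18/5   -4/5 ]
R3 <- R3 - (2/7)*R2:  [     0      0  -12/7 ]
Row echelon form:
[ -5     -8      6 ]
[  0  -63/5   16/5 ]
[  0      0  -12/7 ]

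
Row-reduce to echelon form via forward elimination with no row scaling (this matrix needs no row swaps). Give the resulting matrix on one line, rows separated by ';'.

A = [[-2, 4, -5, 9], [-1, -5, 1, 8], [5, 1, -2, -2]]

REF = [-2 4 -5 9; 0 -7 7/2 7/2; 0 0 -9 26]

Forward elimination:
R2 <- R2 - (1/2)*R1:  [   0   -7  7/2  7/2 ]
R3 <- R3 - (-5/2)*R1:  [     0     11  -29/2   41/2 ]
R3 <- R3 - (-11/7)*R2:  [  0   0  -9  26 ]
Row echelon form:
[ -2   4   -5    9 ]
[  0  -7  7/2  7/2 ]
[  0   0   -9   26 ]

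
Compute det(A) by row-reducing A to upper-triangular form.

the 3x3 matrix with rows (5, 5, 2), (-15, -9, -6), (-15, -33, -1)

det(A) = 150

Forward elimination:
R2 <- R2 - (-3)*R1:  [ 0  6  0 ]
R3 <- R3 - (-3)*R1:  [   0  -18    5 ]
R3 <- R3 - (-3)*R2:  [ 0  0  5 ]
Upper-triangular form:
[ 5  5  2 ]
[ 0  6  0 ]
[ 0  0  5 ]
det(A) = (-1)^0 * (5) * (6) * (5) = 150  (0 row swaps -> sign +1)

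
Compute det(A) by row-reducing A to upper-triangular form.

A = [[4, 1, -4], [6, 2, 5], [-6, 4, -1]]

det(A) = -256

Forward elimination:
R2 <- R2 - (3/2)*R1:  [   0  1/2   11 ]
R3 <- R3 - (-3/2)*R1:  [    0  11/2    -7 ]
R3 <- R3 - (11)*R2:  [    0     0  -128 ]
Upper-triangular form:
[ 4    1    -4 ]
[ 0  1/2    11 ]
[ 0    0  -128 ]
det(A) = (-1)^0 * (4) * (1/2) * (-128) = -256  (0 row swaps -> sign +1)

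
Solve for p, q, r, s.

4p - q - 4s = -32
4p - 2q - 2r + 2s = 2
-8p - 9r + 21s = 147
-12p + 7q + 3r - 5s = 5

(-3, 0, -2, 5)

Forward elimination on [A|b]:
R2 <- R2 - (1)*R1:  [  0  -1  -2   6  34 ]
R3 <- R3 - (-2)*R1:  [  0  -2  -9  13  83 ]
R4 <- R4 - (-3)*R1:  [   0    4    3  -17  -91 ]
R3 <- R3 - (2)*R2:  [  0   0  -5   1  15 ]
R4 <- R4 - (-4)*R2:  [  0   0  -5   7  45 ]
R4 <- R4 - (1)*R3:  [  0   0   0   6  30 ]
Row echelon form:
[ 4  -1   0  -4  |  -32 ]
[ 0  -1  -2   6  |   34 ]
[ 0   0  -5   1  |   15 ]
[ 0   0   0   6  |   30 ]
Back-substitution:
s = (30) / 6 = 5
r = (15 - (1)*(5)) / -5 = -2
q = (34 - (-2)*(-2) - (6)*(5)) / -1 = 0
p = (-32 - (-1)*(0) - (-4)*(5)) / 4 = -3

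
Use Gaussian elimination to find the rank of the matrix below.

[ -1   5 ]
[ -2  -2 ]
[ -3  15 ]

Row reduction:
R2 <- R2 - (2)*R1:  [   0  -12 ]
R3 <- R3 - (3)*R1:  [ 0  0 ]
Row echelon form:
[ -1    5 ]
[  0  -12 ]
[  0    0 ]
Nonzero rows / pivot columns: 2

rank(A) = 2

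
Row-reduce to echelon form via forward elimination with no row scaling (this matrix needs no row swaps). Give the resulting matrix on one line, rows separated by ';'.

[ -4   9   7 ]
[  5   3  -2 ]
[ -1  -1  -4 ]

REF = [-4 9 7; 0 57/4 27/4; 0 0 -80/19]

Forward elimination:
R2 <- R2 - (-5/4)*R1:  [    0  57/4  27/4 ]
R3 <- R3 - (1/4)*R1:  [     0  -13/4  -23/4 ]
R3 <- R3 - (-13/57)*R2:  [      0       0  -80/19 ]
Row echelon form:
[ -4     9       7 ]
[  0  57/4    27/4 ]
[  0     0  -80/19 ]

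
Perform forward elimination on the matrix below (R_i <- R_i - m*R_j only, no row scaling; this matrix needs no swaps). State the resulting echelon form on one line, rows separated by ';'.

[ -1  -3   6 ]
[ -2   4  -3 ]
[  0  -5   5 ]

Forward elimination:
R2 <- R2 - (2)*R1:  [   0   10  -15 ]
R3 <- R3 - (-1/2)*R2:  [    0     0  -5/2 ]
Row echelon form:
[ -1  -3     6 ]
[  0  10   -15 ]
[  0   0  -5/2 ]

REF = [-1 -3 6; 0 10 -15; 0 0 -5/2]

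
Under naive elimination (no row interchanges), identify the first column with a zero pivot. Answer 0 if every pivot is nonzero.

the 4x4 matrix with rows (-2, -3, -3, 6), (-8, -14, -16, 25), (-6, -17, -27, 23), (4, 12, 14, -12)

first zero-pivot column = 0

Naive forward elimination:
R2 <- R2 - (4)*R1:  [  0  -2  -4   1 ]
R3 <- R3 - (3)*R1:  [   0   -8  -18    5 ]
R4 <- R4 - (-2)*R1:  [ 0  6  8  0 ]
R3 <- R3 - (4)*R2:  [  0   0  -2   1 ]
R4 <- R4 - (-3)*R2:  [  0   0  -4   3 ]
R4 <- R4 - (2)*R3:  [ 0  0  0  1 ]
All pivots nonzero; naive elimination completes without hitting a zero pivot.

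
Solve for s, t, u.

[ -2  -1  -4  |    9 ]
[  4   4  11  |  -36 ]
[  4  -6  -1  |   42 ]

(5, -3, -4)

Forward elimination on [A|b]:
R2 <- R2 - (-2)*R1:  [   0    2    3  -18 ]
R3 <- R3 - (-2)*R1:  [  0  -8  -9  60 ]
R3 <- R3 - (-4)*R2:  [   0    0    3  -12 ]
Row echelon form:
[ -2  -1  -4  |    9 ]
[  0   2   3  |  -18 ]
[  0   0   3  |  -12 ]
Back-substitution:
u = (-12) / 3 = -4
t = (-18 - (3)*(-4)) / 2 = -3
s = (9 - (-1)*(-3) - (-4)*(-4)) / -2 = 5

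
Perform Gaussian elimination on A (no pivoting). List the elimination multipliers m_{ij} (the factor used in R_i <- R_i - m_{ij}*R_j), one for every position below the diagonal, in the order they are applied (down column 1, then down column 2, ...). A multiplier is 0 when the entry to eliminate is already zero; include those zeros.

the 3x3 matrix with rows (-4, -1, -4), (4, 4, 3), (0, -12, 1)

multipliers: -1, 0, -4

Forward elimination:
R2 <- R2 - (-1)*R1:  [  0   3  -1 ]
R3: entry in column 1 is already 0 -> m_{31} = 0 (no row operation needed)
R3 <- R3 - (-4)*R2:  [  0   0  -3 ]
Multipliers (in order of application): m_{21} = -1, m_{31} = 0, m_{32} = -4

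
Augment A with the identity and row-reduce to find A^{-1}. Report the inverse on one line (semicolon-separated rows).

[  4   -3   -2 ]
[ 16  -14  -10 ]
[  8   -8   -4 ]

Gauss-Jordan on [A | I]:
R1 <- (1/4)*R1:  [    1  -3/4  -1/2  |   1/4     0     0 ]
R2 <- R2 - (16)*R1:  [  0  -2  -2  |  -4   1   0 ]
R3 <- R3 - (8)*R1:  [  0  -2   0  |  -2   0   1 ]
R2 <- (1/-2)*R2:  [    0     1     1  |     2  -1/2     0 ]
R1 <- R1 - (-3/4)*R2:  [    1     0   1/4  |   7/4  -3/8     0 ]
R3 <- R3 - (-2)*R2:  [  0   0   2  |   2  -1   1 ]
R3 <- (1/2)*R3:  [    0     0     1  |     1  -1/2   1/2 ]
R1 <- R1 - (1/4)*R3:  [    1     0     0  |   3/2  -1/4  -1/8 ]
R2 <- R2 - (1)*R3:  [    0     1     0  |     1     0  -1/2 ]
Right block of [I | A^{-1}] is the inverse:
[ 3/2  -1/4  -1/8 ]
[   1     0  -1/2 ]
[   1  -1/2   1/2 ]

inverse = [3/2 -1/4 -1/8; 1 0 -1/2; 1 -1/2 1/2]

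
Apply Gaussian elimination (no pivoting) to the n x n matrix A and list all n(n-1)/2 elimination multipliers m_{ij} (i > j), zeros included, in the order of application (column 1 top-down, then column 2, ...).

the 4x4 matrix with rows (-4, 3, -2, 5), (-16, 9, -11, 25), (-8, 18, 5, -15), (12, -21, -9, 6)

multipliers: 4, 2, -3, -4, 4, 1

Forward elimination:
R2 <- R2 - (4)*R1:  [  0  -3  -3   5 ]
R3 <- R3 - (2)*R1:  [   0   12    9  -25 ]
R4 <- R4 - (-3)*R1:  [   0  -12  -15   21 ]
R3 <- R3 - (-4)*R2:  [  0   0  -3  -5 ]
R4 <- R4 - (4)*R2:  [  0   0  -3   1 ]
R4 <- R4 - (1)*R3:  [ 0  0  0  6 ]
Multipliers (in order of application): m_{21} = 4, m_{31} = 2, m_{41} = -3, m_{32} = -4, m_{42} = 4, m_{43} = 1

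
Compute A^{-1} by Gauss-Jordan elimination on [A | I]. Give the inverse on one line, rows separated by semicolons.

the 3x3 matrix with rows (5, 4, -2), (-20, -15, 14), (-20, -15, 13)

inverse = [-3 22/5 -26/5; 4 -5 6; 0 1 -1]

Gauss-Jordan on [A | I]:
R1 <- (1/5)*R1:  [    1   4/5  -2/5  |   1/5     0     0 ]
R2 <- R2 - (-20)*R1:  [ 0  1  6  |  4  1  0 ]
R3 <- R3 - (-20)*R1:  [ 0  1  5  |  4  0  1 ]
R1 <- R1 - (4/5)*R2:  [     1      0  -26/5  |     -3   -4/5      0 ]
R3 <- R3 - (1)*R2:  [  0   0  -1  |   0  -1   1 ]
R3 <- (1/-1)*R3:  [  0   0   1  |   0   1  -1 ]
R1 <- R1 - (-26/5)*R3:  [     1      0      0  |     -3   22/5  -26/5 ]
R2 <- R2 - (6)*R3:  [  0   1   0  |   4  -5   6 ]
Right block of [I | A^{-1}] is the inverse:
[ -3  22/5  -26/5 ]
[  4    -5      6 ]
[  0     1     -1 ]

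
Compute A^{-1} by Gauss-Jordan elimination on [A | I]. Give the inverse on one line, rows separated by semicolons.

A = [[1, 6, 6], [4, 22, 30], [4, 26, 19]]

Gauss-Jordan on [A | I]:
R2 <- R2 - (4)*R1:  [  0  -2   6  |  -4   1   0 ]
R3 <- R3 - (4)*R1:  [  0   2  -5  |  -4   0   1 ]
R2 <- (1/-2)*R2:  [    0     1    -3  |     2  -1/2     0 ]
R1 <- R1 - (6)*R2:  [   1    0   24  |  -11    3    0 ]
R3 <- R3 - (2)*R2:  [  0   0   1  |  -8   1   1 ]
R1 <- R1 - (24)*R3:  [   1    0    0  |  181  -21  -24 ]
R2 <- R2 - (-3)*R3:  [   0    1    0  |  -22  5/2    3 ]
Right block of [I | A^{-1}] is the inverse:
[ 181  -21  -24 ]
[ -22  5/2    3 ]
[  -8    1    1 ]

inverse = [181 -21 -24; -22 5/2 3; -8 1 1]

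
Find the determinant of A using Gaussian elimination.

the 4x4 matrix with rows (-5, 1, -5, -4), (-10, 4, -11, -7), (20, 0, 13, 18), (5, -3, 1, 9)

Forward elimination:
R2 <- R2 - (2)*R1:  [  0   2  -1   1 ]
R3 <- R3 - (-4)*R1:  [  0   4  -7   2 ]
R4 <- R4 - (-1)*R1:  [  0  -2  -4   5 ]
R3 <- R3 - (2)*R2:  [  0   0  -5   0 ]
R4 <- R4 - (-1)*R2:  [  0   0  -5   6 ]
R4 <- R4 - (1)*R3:  [ 0  0  0  6 ]
Upper-triangular form:
[ -5  1  -5  -4 ]
[  0  2  -1   1 ]
[  0  0  -5   0 ]
[  0  0   0   6 ]
det(A) = (-1)^0 * (-5) * (2) * (-5) * (6) = 300  (0 row swaps -> sign +1)

det(A) = 300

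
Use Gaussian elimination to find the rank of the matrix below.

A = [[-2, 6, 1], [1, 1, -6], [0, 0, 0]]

Row reduction:
R2 <- R2 - (-1/2)*R1:  [     0      4  -11/2 ]
Row echelon form:
[ -2  6      1 ]
[  0  4  -11/2 ]
[  0  0      0 ]
Nonzero rows / pivot columns: 2

rank(A) = 2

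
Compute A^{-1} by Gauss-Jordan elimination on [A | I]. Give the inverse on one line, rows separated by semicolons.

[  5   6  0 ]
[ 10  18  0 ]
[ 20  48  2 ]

inverse = [3/5 -1/5 0; -1/3 1/6 0; 2 -2 1/2]

Gauss-Jordan on [A | I]:
R1 <- (1/5)*R1:  [   1  6/5    0  |  1/5    0    0 ]
R2 <- R2 - (10)*R1:  [  0   6   0  |  -2   1   0 ]
R3 <- R3 - (20)*R1:  [  0  24   2  |  -4   0   1 ]
R2 <- (1/6)*R2:  [    0     1     0  |  -1/3   1/6     0 ]
R1 <- R1 - (6/5)*R2:  [    1     0     0  |   3/5  -1/5     0 ]
R3 <- R3 - (24)*R2:  [  0   0   2  |   4  -4   1 ]
R3 <- (1/2)*R3:  [   0    0    1  |    2   -2  1/2 ]
Right block of [I | A^{-1}] is the inverse:
[  3/5  -1/5    0 ]
[ -1/3   1/6    0 ]
[    2    -2  1/2 ]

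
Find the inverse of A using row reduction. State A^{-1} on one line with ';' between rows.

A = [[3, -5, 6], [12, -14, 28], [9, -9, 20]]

Gauss-Jordan on [A | I]:
R1 <- (1/3)*R1:  [    1  -5/3     2  |   1/3     0     0 ]
R2 <- R2 - (12)*R1:  [  0   6   4  |  -4   1   0 ]
R3 <- R3 - (9)*R1:  [  0   6   2  |  -3   0   1 ]
R2 <- (1/6)*R2:  [    0     1   2/3  |  -2/3   1/6     0 ]
R1 <- R1 - (-5/3)*R2:  [    1     0  28/9  |  -7/9  5/18     0 ]
R3 <- R3 - (6)*R2:  [  0   0  -2  |   1  -1   1 ]
R3 <- (1/-2)*R3:  [    0     0     1  |  -1/2   1/2  -1/2 ]
R1 <- R1 - (28/9)*R3:  [      1       0       0  |     7/9  -23/18    14/9 ]
R2 <- R2 - (2/3)*R3:  [    0     1     0  |  -1/3  -1/6   1/3 ]
Right block of [I | A^{-1}] is the inverse:
[  7/9  -23/18  14/9 ]
[ -1/3    -1/6   1/3 ]
[ -1/2     1/2  -1/2 ]

inverse = [7/9 -23/18 14/9; -1/3 -1/6 1/3; -1/2 1/2 -1/2]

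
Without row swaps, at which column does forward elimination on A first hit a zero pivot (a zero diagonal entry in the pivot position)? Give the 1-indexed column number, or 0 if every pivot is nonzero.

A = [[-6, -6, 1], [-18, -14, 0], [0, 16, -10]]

first zero-pivot column = 0

Naive forward elimination:
R2 <- R2 - (3)*R1:  [  0   4  -3 ]
R3 <- R3 - (4)*R2:  [ 0  0  2 ]
All pivots nonzero; naive elimination completes without hitting a zero pivot.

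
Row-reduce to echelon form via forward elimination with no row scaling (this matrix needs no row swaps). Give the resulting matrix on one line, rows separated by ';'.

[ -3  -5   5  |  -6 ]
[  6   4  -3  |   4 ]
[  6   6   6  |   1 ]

Forward elimination:
R2 <- R2 - (-2)*R1:  [  0  -6   7  -8 ]
R3 <- R3 - (-2)*R1:  [   0   -4   16  -11 ]
R3 <- R3 - (2/3)*R2:  [     0      0   34/3  -17/3 ]
Row echelon form:
[ -3  -5     5  |     -6 ]
[  0  -6     7  |     -8 ]
[  0   0  34/3  |  -17/3 ]

REF = [-3 -5 5 -6; 0 -6 7 -8; 0 0 34/3 -17/3]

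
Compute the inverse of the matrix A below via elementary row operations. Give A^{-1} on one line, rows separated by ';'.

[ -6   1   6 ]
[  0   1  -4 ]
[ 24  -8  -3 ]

inverse = [7/6 3/2 1/3; 16/5 21/5 4/5; 4/5 4/5 1/5]

Gauss-Jordan on [A | I]:
R1 <- (1/-6)*R1:  [    1  -1/6    -1  |  -1/6     0     0 ]
R3 <- R3 - (24)*R1:  [  0  -4  21  |   4   0   1 ]
R1 <- R1 - (-1/6)*R2:  [    1     0  -5/3  |  -1/6   1/6     0 ]
R3 <- R3 - (-4)*R2:  [ 0  0  5  |  4  4  1 ]
R3 <- (1/5)*R3:  [   0    0    1  |  4/5  4/5  1/5 ]
R1 <- R1 - (-5/3)*R3:  [   1    0    0  |  7/6  3/2  1/3 ]
R2 <- R2 - (-4)*R3:  [    0     1     0  |  16/5  21/5   4/5 ]
Right block of [I | A^{-1}] is the inverse:
[  7/6   3/2  1/3 ]
[ 16/5  21/5  4/5 ]
[  4/5   4/5  1/5 ]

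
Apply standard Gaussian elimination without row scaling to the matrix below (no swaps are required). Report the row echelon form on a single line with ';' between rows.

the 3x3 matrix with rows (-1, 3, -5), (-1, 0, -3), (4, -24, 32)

Forward elimination:
R2 <- R2 - (1)*R1:  [  0  -3   2 ]
R3 <- R3 - (-4)*R1:  [   0  -12   12 ]
R3 <- R3 - (4)*R2:  [ 0  0  4 ]
Row echelon form:
[ -1   3  -5 ]
[  0  -3   2 ]
[  0   0   4 ]

REF = [-1 3 -5; 0 -3 2; 0 0 4]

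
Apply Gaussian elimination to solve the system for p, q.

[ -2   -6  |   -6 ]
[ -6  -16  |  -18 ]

Forward elimination on [A|b]:
R2 <- R2 - (3)*R1:  [ 0  2  0 ]
Row echelon form:
[ -2  -6  |  -6 ]
[  0   2  |   0 ]
Back-substitution:
q = (0) / 2 = 0
p = (-6 - (-6)*(0)) / -2 = 3

(3, 0)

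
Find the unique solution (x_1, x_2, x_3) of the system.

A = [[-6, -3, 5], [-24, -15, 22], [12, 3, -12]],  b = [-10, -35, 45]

(0, -5, -5)

Forward elimination on [A|b]:
R2 <- R2 - (4)*R1:  [  0  -3   2   5 ]
R3 <- R3 - (-2)*R1:  [  0  -3  -2  25 ]
R3 <- R3 - (1)*R2:  [  0   0  -4  20 ]
Row echelon form:
[ -6  -3   5  |  -10 ]
[  0  -3   2  |    5 ]
[  0   0  -4  |   20 ]
Back-substitution:
x_3 = (20) / -4 = -5
x_2 = (5 - (2)*(-5)) / -3 = -5
x_1 = (-10 - (-3)*(-5) - (5)*(-5)) / -6 = 0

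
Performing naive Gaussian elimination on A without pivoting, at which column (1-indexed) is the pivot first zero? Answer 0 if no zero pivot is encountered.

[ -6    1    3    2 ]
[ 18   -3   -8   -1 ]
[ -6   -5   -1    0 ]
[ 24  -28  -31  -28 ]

Naive forward elimination:
R2 <- R2 - (-3)*R1:  [ 0  0  1  5 ]
R3 <- R3 - (1)*R1:  [  0  -6  -4  -2 ]
R4 <- R4 - (-4)*R1:  [   0  -24  -19  -20 ]
Matrix at this point:
[ -6    1    3    2 ]
[  0    0    1    5 ]
[  0   -6   -4   -2 ]
[  0  -24  -19  -20 ]
Pivot entry (2,2) is zero but row 3 has -6 in column 2 -> naive elimination stops; a row interchange (e.g. R2 <-> R3) would be required here.

first zero-pivot column = 2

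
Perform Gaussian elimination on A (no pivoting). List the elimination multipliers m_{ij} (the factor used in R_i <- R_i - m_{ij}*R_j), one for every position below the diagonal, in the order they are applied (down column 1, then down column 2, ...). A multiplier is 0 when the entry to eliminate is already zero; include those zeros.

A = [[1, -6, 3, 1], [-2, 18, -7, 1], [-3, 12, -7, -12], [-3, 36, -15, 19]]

Forward elimination:
R2 <- R2 - (-2)*R1:  [  0   6  -1   3 ]
R3 <- R3 - (-3)*R1:  [  0  -6   2  -9 ]
R4 <- R4 - (-3)*R1:  [  0  18  -6  22 ]
R3 <- R3 - (-1)*R2:  [  0   0   1  -6 ]
R4 <- R4 - (3)*R2:  [  0   0  -3  13 ]
R4 <- R4 - (-3)*R3:  [  0   0   0  -5 ]
Multipliers (in order of application): m_{21} = -2, m_{31} = -3, m_{41} = -3, m_{32} = -1, m_{42} = 3, m_{43} = -3

multipliers: -2, -3, -3, -1, 3, -3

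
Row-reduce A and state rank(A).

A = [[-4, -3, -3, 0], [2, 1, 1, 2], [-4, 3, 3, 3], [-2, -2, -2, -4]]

rank(A) = 3

Row reduction:
R2 <- R2 - (-1/2)*R1:  [    0  -1/2  -1/2     2 ]
R3 <- R3 - (1)*R1:  [ 0  6  6  3 ]
R4 <- R4 - (1/2)*R1:  [    0  -1/2  -1/2    -4 ]
R3 <- R3 - (-12)*R2:  [  0   0   0  27 ]
R4 <- R4 - (1)*R2:  [  0   0   0  -6 ]
R4 <- R4 - (-2/9)*R3:  [ 0  0  0  0 ]
Row echelon form:
[ -4    -3    -3   0 ]
[  0  -1/2  -1/2   2 ]
[  0     0     0  27 ]
[  0     0     0   0 ]
Nonzero rows / pivot columns: 3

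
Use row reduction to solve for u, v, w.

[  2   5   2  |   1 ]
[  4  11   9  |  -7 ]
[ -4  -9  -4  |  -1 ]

(0, 1, -2)

Forward elimination on [A|b]:
R2 <- R2 - (2)*R1:  [  0   1   5  -9 ]
R3 <- R3 - (-2)*R1:  [ 0  1  0  1 ]
R3 <- R3 - (1)*R2:  [  0   0  -5  10 ]
Row echelon form:
[ 2  5   2  |   1 ]
[ 0  1   5  |  -9 ]
[ 0  0  -5  |  10 ]
Back-substitution:
w = (10) / -5 = -2
v = (-9 - (5)*(-2)) / 1 = 1
u = (1 - (5)*(1) - (2)*(-2)) / 2 = 0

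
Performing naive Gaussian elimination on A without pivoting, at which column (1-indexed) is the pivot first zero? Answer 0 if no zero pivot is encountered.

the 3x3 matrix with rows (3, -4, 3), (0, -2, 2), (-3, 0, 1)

first zero-pivot column = 3

Naive forward elimination:
R3 <- R3 - (-1)*R1:  [  0  -4   4 ]
R3 <- R3 - (2)*R2:  [ 0  0  0 ]
Matrix at this point:
[ 3  -4  3 ]
[ 0  -2  2 ]
[ 0   0  0 ]
Pivot entry (3,3) in the last row is zero and there are no rows below to swap with -> zero pivot in column 3 (A is singular).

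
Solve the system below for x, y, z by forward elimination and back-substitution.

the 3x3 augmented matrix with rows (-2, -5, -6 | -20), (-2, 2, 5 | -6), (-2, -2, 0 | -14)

Forward elimination on [A|b]:
R2 <- R2 - (1)*R1:  [  0   7  11  14 ]
R3 <- R3 - (1)*R1:  [ 0  3  6  6 ]
R3 <- R3 - (3/7)*R2:  [   0    0  9/7    0 ]
Row echelon form:
[ -2  -5   -6  |  -20 ]
[  0   7   11  |   14 ]
[  0   0  9/7  |    0 ]
Back-substitution:
z = (0) / (9/7) = 0
y = (14 - (11)*(0)) / 7 = 2
x = (-20 - (-5)*(2) - (-6)*(0)) / -2 = 5

(5, 2, 0)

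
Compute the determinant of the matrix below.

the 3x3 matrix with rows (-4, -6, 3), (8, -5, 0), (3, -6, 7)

Forward elimination:
R2 <- R2 - (-2)*R1:  [   0  -17    6 ]
R3 <- R3 - (-3/4)*R1:  [     0  -21/2   37/4 ]
R3 <- R3 - (21/34)*R2:  [      0       0  377/68 ]
Upper-triangular form:
[ -4   -6       3 ]
[  0  -17       6 ]
[  0    0  377/68 ]
det(A) = (-1)^0 * (-4) * (-17) * (377/68) = 377  (0 row swaps -> sign +1)

det(A) = 377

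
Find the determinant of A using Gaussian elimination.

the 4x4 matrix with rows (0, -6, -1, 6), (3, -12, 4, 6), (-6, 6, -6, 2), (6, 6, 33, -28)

det(A) = 540

Forward elimination:
R1 <-> R2   (pivot in column 1 was zero)
[  3  -12   4    6 ]
[  0   -6  -1    6 ]
[ -6    6  -6    2 ]
[  6    6  33  -28 ]
R3 <- R3 - (-2)*R1:  [   0  -18    2   14 ]
R4 <- R4 - (2)*R1:  [   0   30   25  -40 ]
R3 <- R3 - (3)*R2:  [  0   0   5  -4 ]
R4 <- R4 - (-5)*R2:  [   0    0   20  -10 ]
R4 <- R4 - (4)*R3:  [ 0  0  0  6 ]
Upper-triangular form:
[ 3  -12   4   6 ]
[ 0   -6  -1   6 ]
[ 0    0   5  -4 ]
[ 0    0   0   6 ]
det(A) = (-1)^1 * (3) * (-6) * (5) * (6) = 540  (1 row swap -> sign -1)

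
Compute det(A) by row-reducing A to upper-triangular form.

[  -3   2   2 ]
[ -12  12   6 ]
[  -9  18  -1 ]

Forward elimination:
R2 <- R2 - (4)*R1:  [  0   4  -2 ]
R3 <- R3 - (3)*R1:  [  0  12  -7 ]
R3 <- R3 - (3)*R2:  [  0   0  -1 ]
Upper-triangular form:
[ -3  2   2 ]
[  0  4  -2 ]
[  0  0  -1 ]
det(A) = (-1)^0 * (-3) * (4) * (-1) = 12  (0 row swaps -> sign +1)

det(A) = 12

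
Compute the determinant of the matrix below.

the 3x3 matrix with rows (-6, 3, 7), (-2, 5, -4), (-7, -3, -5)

det(A) = 563

Forward elimination:
R2 <- R2 - (1/3)*R1:  [     0      4  -19/3 ]
R3 <- R3 - (7/6)*R1:  [     0  -13/2  -79/6 ]
R3 <- R3 - (-13/8)*R2:  [       0        0  -563/24 ]
Upper-triangular form:
[ -6  3        7 ]
[  0  4    -19/3 ]
[  0  0  -563/24 ]
det(A) = (-1)^0 * (-6) * (4) * (-563/24) = 563  (0 row swaps -> sign +1)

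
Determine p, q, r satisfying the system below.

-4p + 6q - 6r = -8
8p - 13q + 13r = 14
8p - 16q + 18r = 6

(5, 1, -1)

Forward elimination on [A|b]:
R2 <- R2 - (-2)*R1:  [  0  -1   1  -2 ]
R3 <- R3 - (-2)*R1:  [   0   -4    6  -10 ]
R3 <- R3 - (4)*R2:  [  0   0   2  -2 ]
Row echelon form:
[ -4   6  -6  |  -8 ]
[  0  -1   1  |  -2 ]
[  0   0   2  |  -2 ]
Back-substitution:
r = (-2) / 2 = -1
q = (-2 - (1)*(-1)) / -1 = 1
p = (-8 - (6)*(1) - (-6)*(-1)) / -4 = 5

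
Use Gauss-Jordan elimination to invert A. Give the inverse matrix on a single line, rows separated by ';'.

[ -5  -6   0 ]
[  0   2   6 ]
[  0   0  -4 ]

Gauss-Jordan on [A | I]:
R1 <- (1/-5)*R1:  [    1   6/5     0  |  -1/5     0     0 ]
R2 <- (1/2)*R2:  [   0    1    3  |    0  1/2    0 ]
R1 <- R1 - (6/5)*R2:  [     1      0  -18/5  |   -1/5   -3/5      0 ]
R3 <- (1/-4)*R3:  [    0     0     1  |     0     0  -1/4 ]
R1 <- R1 - (-18/5)*R3:  [     1      0      0  |   -1/5   -3/5  -9/10 ]
R2 <- R2 - (3)*R3:  [   0    1    0  |    0  1/2  3/4 ]
Right block of [I | A^{-1}] is the inverse:
[ -1/5  -3/5  -9/10 ]
[    0   1/2    3/4 ]
[    0     0   -1/4 ]

inverse = [-1/5 -3/5 -9/10; 0 1/2 3/4; 0 0 -1/4]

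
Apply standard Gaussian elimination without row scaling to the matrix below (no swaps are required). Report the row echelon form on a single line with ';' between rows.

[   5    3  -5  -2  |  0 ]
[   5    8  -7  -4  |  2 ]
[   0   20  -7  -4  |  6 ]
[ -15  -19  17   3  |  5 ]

REF = [5 3 -5 -2 0; 0 5 -2 -2 2; 0 0 1 4 -2; 0 0 0 1 5]

Forward elimination:
R2 <- R2 - (1)*R1:  [  0   5  -2  -2   2 ]
R4 <- R4 - (-3)*R1:  [   0  -10    2   -3    5 ]
R3 <- R3 - (4)*R2:  [  0   0   1   4  -2 ]
R4 <- R4 - (-2)*R2:  [  0   0  -2  -7   9 ]
R4 <- R4 - (-2)*R3:  [ 0  0  0  1  5 ]
Row echelon form:
[ 5  3  -5  -2  |   0 ]
[ 0  5  -2  -2  |   2 ]
[ 0  0   1   4  |  -2 ]
[ 0  0   0   1  |   5 ]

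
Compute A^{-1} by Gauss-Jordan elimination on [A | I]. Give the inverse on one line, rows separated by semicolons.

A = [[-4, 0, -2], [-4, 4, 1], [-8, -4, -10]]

Gauss-Jordan on [A | I]:
R1 <- (1/-4)*R1:  [    1     0   1/2  |  -1/4     0     0 ]
R2 <- R2 - (-4)*R1:  [  0   4   3  |  -1   1   0 ]
R3 <- R3 - (-8)*R1:  [  0  -4  -6  |  -2   0   1 ]
R2 <- (1/4)*R2:  [    0     1   3/4  |  -1/4   1/4     0 ]
R3 <- R3 - (-4)*R2:  [  0   0  -3  |  -3   1   1 ]
R3 <- (1/-3)*R3:  [    0     0     1  |     1  -1/3  -1/3 ]
R1 <- R1 - (1/2)*R3:  [    1     0     0  |  -3/4   1/6   1/6 ]
R2 <- R2 - (3/4)*R3:  [   0    1    0  |   -1  1/2  1/4 ]
Right block of [I | A^{-1}] is the inverse:
[ -3/4   1/6   1/6 ]
[   -1   1/2   1/4 ]
[    1  -1/3  -1/3 ]

inverse = [-3/4 1/6 1/6; -1 1/2 1/4; 1 -1/3 -1/3]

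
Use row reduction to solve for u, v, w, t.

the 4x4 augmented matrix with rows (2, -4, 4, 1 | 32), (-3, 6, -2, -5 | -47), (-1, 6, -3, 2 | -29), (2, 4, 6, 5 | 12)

Forward elimination on [A|b]:
R2 <- R2 - (-3/2)*R1:  [    0     0     4  -7/2     1 ]
R3 <- R3 - (-1/2)*R1:  [   0    4   -1  5/2  -13 ]
R4 <- R4 - (1)*R1:  [   0    8    2    4  -20 ]
R2 <-> R3   (pivot in column 2 was zero)
[ 2  -4   4     1   32 ]
[ 0   4  -1   5/2  -13 ]
[ 0   0   4  -7/2    1 ]
[ 0   8   2     4  -20 ]
R4 <- R4 - (2)*R2:  [  0   0   4  -1   6 ]
R4 <- R4 - (1)*R3:  [   0    0    0  5/2    5 ]
Row echelon form:
[ 2  -4   4     1  |   32 ]
[ 0   4  -1   5/2  |  -13 ]
[ 0   0   4  -7/2  |    1 ]
[ 0   0   0   5/2  |    5 ]
Back-substitution:
t = (5) / (5/2) = 2
w = (1 - (-7/2)*(2)) / 4 = 2
v = (-13 - (-1)*(2) - (5/2)*(2)) / 4 = -4
u = (32 - (-4)*(-4) - (4)*(2) - (1)*(2)) / 2 = 3

(3, -4, 2, 2)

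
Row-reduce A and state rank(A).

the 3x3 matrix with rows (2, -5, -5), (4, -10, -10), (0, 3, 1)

rank(A) = 2

Row reduction:
R2 <- R2 - (2)*R1:  [ 0  0  0 ]
R2 <-> R3   (pivot in column 2 was zero)
[ 2  -5  -5 ]
[ 0   3   1 ]
[ 0   0   0 ]
Row echelon form:
[ 2  -5  -5 ]
[ 0   3   1 ]
[ 0   0   0 ]
Nonzero rows / pivot columns: 2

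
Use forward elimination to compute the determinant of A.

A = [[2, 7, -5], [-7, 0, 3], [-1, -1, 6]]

Forward elimination:
R2 <- R2 - (-7/2)*R1:  [     0   49/2  -29/2 ]
R3 <- R3 - (-1/2)*R1:  [   0  5/2  7/2 ]
R3 <- R3 - (5/49)*R2:  [      0       0  244/49 ]
Upper-triangular form:
[ 2     7      -5 ]
[ 0  49/2   -29/2 ]
[ 0     0  244/49 ]
det(A) = (-1)^0 * (2) * (49/2) * (244/49) = 244  (0 row swaps -> sign +1)

det(A) = 244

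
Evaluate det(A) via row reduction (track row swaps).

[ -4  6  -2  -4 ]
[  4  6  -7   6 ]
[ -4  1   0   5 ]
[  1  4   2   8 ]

Forward elimination:
R2 <- R2 - (-1)*R1:  [  0  12  -9   2 ]
R3 <- R3 - (1)*R1:  [  0  -5   2   9 ]
R4 <- R4 - (-1/4)*R1:  [    0  11/2   3/2     7 ]
R3 <- R3 - (-5/12)*R2:  [    0     0  -7/4  59/6 ]
R4 <- R4 - (11/24)*R2:  [     0      0   45/8  73/12 ]
R4 <- R4 - (-45/14)*R3:  [       0        0        0  1583/42 ]
Upper-triangular form:
[ -4   6    -2       -4 ]
[  0  12    -9        2 ]
[  0   0  -7/4     59/6 ]
[  0   0     0  1583/42 ]
det(A) = (-1)^0 * (-4) * (12) * (-7/4) * (1583/42) = 3166  (0 row swaps -> sign +1)

det(A) = 3166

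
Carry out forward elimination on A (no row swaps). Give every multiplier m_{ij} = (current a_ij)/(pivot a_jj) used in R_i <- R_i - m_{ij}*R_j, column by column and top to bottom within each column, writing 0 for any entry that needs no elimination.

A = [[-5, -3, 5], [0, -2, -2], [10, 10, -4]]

multipliers: 0, -2, -2

Forward elimination:
R2: entry in column 1 is already 0 -> m_{21} = 0 (no row operation needed)
R3 <- R3 - (-2)*R1:  [ 0  4  6 ]
R3 <- R3 - (-2)*R2:  [ 0  0  2 ]
Multipliers (in order of application): m_{21} = 0, m_{31} = -2, m_{32} = -2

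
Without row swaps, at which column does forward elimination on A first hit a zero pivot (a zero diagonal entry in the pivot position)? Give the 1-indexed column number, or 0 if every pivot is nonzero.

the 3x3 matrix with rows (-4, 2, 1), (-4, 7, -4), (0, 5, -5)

Naive forward elimination:
R2 <- R2 - (1)*R1:  [  0   5  -5 ]
R3 <- R3 - (1)*R2:  [ 0  0  0 ]
Matrix at this point:
[ -4  2   1 ]
[  0  5  -5 ]
[  0  0   0 ]
Pivot entry (3,3) in the last row is zero and there are no rows below to swap with -> zero pivot in column 3 (A is singular).

first zero-pivot column = 3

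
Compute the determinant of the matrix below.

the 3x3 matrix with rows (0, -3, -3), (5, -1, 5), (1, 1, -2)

Forward elimination:
R1 <-> R2   (pivot in column 1 was zero)
[ 5  -1   5 ]
[ 0  -3  -3 ]
[ 1   1  -2 ]
R3 <- R3 - (1/5)*R1:  [   0  6/5   -3 ]
R3 <- R3 - (-2/5)*R2:  [     0      0  -21/5 ]
Upper-triangular form:
[ 5  -1      5 ]
[ 0  -3     -3 ]
[ 0   0  -21/5 ]
det(A) = (-1)^1 * (5) * (-3) * (-21/5) = -63  (1 row swap -> sign -1)

det(A) = -63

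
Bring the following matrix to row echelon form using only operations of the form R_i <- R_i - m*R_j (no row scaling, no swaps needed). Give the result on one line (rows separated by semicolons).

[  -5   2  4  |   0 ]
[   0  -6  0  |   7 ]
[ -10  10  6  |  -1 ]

Forward elimination:
R3 <- R3 - (2)*R1:  [  0   6  -2  -1 ]
R3 <- R3 - (-1)*R2:  [  0   0  -2   6 ]
Row echelon form:
[ -5   2   4  |  0 ]
[  0  -6   0  |  7 ]
[  0   0  -2  |  6 ]

REF = [-5 2 4 0; 0 -6 0 7; 0 0 -2 6]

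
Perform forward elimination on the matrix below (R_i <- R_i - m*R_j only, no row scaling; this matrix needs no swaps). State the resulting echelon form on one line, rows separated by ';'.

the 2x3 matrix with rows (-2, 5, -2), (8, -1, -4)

Forward elimination:
R2 <- R2 - (-4)*R1:  [   0   19  -12 ]
Row echelon form:
[ -2   5   -2 ]
[  0  19  -12 ]

REF = [-2 5 -2; 0 19 -12]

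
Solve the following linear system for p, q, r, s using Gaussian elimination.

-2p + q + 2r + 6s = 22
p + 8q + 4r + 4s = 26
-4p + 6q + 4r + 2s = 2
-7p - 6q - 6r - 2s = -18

Forward elimination on [A|b]:
R2 <- R2 - (-1/2)*R1:  [    0  17/2     5     7    37 ]
R3 <- R3 - (2)*R1:  [   0    4    0  -10  -42 ]
R4 <- R4 - (7/2)*R1:  [     0  -19/2    -13    -23    -95 ]
R3 <- R3 - (8/17)*R2:  [        0         0    -40/17   -226/17  -1010/17 ]
R4 <- R4 - (-19/17)*R2:  [       0        0  -126/17  -258/17  -912/17 ]
R4 <- R4 - (63/20)*R3:  [      0       0       0  267/10   267/2 ]
Row echelon form:
[ -2     1       2        6  |        22 ]
[  0  17/2       5        7  |        37 ]
[  0     0  -40/17  -226/17  |  -1010/17 ]
[  0     0       0   267/10  |     267/2 ]
Back-substitution:
s = (267/2) / (267/10) = 5
r = (-1010/17 - (-226/17)*(5)) / (-40/17) = -3
q = (37 - (5)*(-3) - (7)*(5)) / (17/2) = 2
p = (22 - (1)*(2) - (2)*(-3) - (6)*(5)) / -2 = 2

(2, 2, -3, 5)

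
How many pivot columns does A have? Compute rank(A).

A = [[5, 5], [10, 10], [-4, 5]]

Row reduction:
R2 <- R2 - (2)*R1:  [ 0  0 ]
R3 <- R3 - (-4/5)*R1:  [ 0  9 ]
R2 <-> R3   (pivot in column 2 was zero)
[ 5  5 ]
[ 0  9 ]
[ 0  0 ]
Row echelon form:
[ 5  5 ]
[ 0  9 ]
[ 0  0 ]
Nonzero rows / pivot columns: 2

rank(A) = 2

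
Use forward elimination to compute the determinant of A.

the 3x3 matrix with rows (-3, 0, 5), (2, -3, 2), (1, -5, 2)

Forward elimination:
R2 <- R2 - (-2/3)*R1:  [    0    -3  16/3 ]
R3 <- R3 - (-1/3)*R1:  [    0    -5  11/3 ]
R3 <- R3 - (5/3)*R2:  [     0      0  -47/9 ]
Upper-triangular form:
[ -3   0      5 ]
[  0  -3   16/3 ]
[  0   0  -47/9 ]
det(A) = (-1)^0 * (-3) * (-3) * (-47/9) = -47  (0 row swaps -> sign +1)

det(A) = -47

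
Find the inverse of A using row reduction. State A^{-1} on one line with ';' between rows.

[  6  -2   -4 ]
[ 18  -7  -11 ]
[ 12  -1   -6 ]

Gauss-Jordan on [A | I]:
R1 <- (1/6)*R1:  [    1  -1/3  -2/3  |   1/6     0     0 ]
R2 <- R2 - (18)*R1:  [  0  -1   1  |  -3   1   0 ]
R3 <- R3 - (12)*R1:  [  0   3   2  |  -2   0   1 ]
R2 <- (1/-1)*R2:  [  0   1  -1  |   3  -1   0 ]
R1 <- R1 - (-1/3)*R2:  [    1     0    -1  |   7/6  -1/3     0 ]
R3 <- R3 - (3)*R2:  [   0    0    5  |  -11    3    1 ]
R3 <- (1/5)*R3:  [     0      0      1  |  -11/5    3/5    1/5 ]
R1 <- R1 - (-1)*R3:  [      1       0       0  |  -31/30    4/15     1/5 ]
R2 <- R2 - (-1)*R3:  [    0     1     0  |   4/5  -2/5   1/5 ]
Right block of [I | A^{-1}] is the inverse:
[ -31/30  4/15  1/5 ]
[    4/5  -2/5  1/5 ]
[  -11/5   3/5  1/5 ]

inverse = [-31/30 4/15 1/5; 4/5 -2/5 1/5; -11/5 3/5 1/5]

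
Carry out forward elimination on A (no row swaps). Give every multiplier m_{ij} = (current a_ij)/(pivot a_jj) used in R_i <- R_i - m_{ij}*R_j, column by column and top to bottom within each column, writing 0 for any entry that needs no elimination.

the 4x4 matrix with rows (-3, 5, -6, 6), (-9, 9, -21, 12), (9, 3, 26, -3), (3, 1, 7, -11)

Forward elimination:
R2 <- R2 - (3)*R1:  [  0  -6  -3  -6 ]
R3 <- R3 - (-3)*R1:  [  0  18   8  15 ]
R4 <- R4 - (-1)*R1:  [  0   6   1  -5 ]
R3 <- R3 - (-3)*R2:  [  0   0  -1  -3 ]
R4 <- R4 - (-1)*R2:  [   0    0   -2  -11 ]
R4 <- R4 - (2)*R3:  [  0   0   0  -5 ]
Multipliers (in order of application): m_{21} = 3, m_{31} = -3, m_{41} = -1, m_{32} = -3, m_{42} = -1, m_{43} = 2

multipliers: 3, -3, -1, -3, -1, 2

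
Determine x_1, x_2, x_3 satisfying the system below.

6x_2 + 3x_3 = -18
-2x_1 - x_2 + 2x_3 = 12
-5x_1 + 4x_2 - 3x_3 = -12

(-2, -4, 2)

Forward elimination on [A|b]:
R1 <-> R2   (pivot in column 1 was zero)
[ -2  -1   2   12 ]
[  0   6   3  -18 ]
[ -5   4  -3  -12 ]
R3 <- R3 - (5/2)*R1:  [    0  13/2    -8   -42 ]
R3 <- R3 - (13/12)*R2:  [     0      0  -45/4  -45/2 ]
Row echelon form:
[ -2  -1      2  |     12 ]
[  0   6      3  |    -18 ]
[  0   0  -45/4  |  -45/2 ]
Back-substitution:
x_3 = (-45/2) / (-45/4) = 2
x_2 = (-18 - (3)*(2)) / 6 = -4
x_1 = (12 - (-1)*(-4) - (2)*(2)) / -2 = -2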